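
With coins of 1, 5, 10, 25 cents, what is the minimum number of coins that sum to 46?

4

46 = 1×25 + 2×10 + 1×1
Total coins = 1 + 2 + 1 = 4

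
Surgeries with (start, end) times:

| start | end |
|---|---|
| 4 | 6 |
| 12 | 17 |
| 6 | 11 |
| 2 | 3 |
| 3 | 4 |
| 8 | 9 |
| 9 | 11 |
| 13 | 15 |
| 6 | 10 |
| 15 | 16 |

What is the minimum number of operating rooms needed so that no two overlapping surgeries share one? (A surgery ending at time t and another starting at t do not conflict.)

3

Events (time:±→running): 2:+→1 3:-→0 3:+→1 4:-→0 4:+→1 6:-→0 6:+→1 6:+→2 8:+→3 … peak 3.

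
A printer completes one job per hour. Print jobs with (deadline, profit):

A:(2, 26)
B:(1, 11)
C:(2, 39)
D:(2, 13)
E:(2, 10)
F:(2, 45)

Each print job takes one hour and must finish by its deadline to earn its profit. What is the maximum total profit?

Take jobs in profit order; each goes to the latest open slot no later than its deadline.
Profit order: F=45 C=39 A=26 D=13 B=11 E=10
Assign: F→slot 2, C→slot 1, A skipped, D skipped, B skipped, E skipped.
Slots: [1:C] [2:F]
Profit = 39 + 45 = 84

84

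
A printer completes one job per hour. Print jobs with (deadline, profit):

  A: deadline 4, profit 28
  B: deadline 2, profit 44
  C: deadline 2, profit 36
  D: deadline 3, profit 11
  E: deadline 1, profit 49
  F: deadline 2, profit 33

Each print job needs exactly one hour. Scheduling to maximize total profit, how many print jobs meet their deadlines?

Take jobs in profit order; each goes to the latest open slot no later than its deadline.
Profit order: E=49 B=44 C=36 F=33 A=28 D=11
Assign: E→slot 1, B→slot 2, C skipped, F skipped, A→slot 4, D→slot 3.
Slots: [1:E] [2:B] [3:D] [4:A]
4 of 6 scheduled.

4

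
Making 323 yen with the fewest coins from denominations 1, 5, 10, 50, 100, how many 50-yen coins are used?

0

Greedy: take as many of the largest coin as possible, then repeat with the remainder.
323 − 3×100→23 − 2×10→3 − 3×1→0
Count of 50: 0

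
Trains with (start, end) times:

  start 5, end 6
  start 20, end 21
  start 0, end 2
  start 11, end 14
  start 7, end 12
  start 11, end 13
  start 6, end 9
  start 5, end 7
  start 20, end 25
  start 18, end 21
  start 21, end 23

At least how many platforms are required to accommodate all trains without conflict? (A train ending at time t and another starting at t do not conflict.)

Count concurrent intervals with a sweep; the peak is the room count.
starts: [0, 5, 5, 6, 7, 11, 11, 18, 20, 20, 21]
ends:   [2, 6, 7, 9, 12, 13, 14, 21, 21, 23, 25]
s0→1 e2→0 s5→1 s5→2 e6→1 s6→2 e7→1 s7→2 e9→1 s11→2 s11→3  — peak 3.

3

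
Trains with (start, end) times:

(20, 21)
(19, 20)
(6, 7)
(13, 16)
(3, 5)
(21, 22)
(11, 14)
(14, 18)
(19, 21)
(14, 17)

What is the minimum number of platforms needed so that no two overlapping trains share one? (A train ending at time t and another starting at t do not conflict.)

3

starts: [3, 6, 11, 13, 14, 14, 19, 19, 20, 21]
ends:   [5, 7, 14, 16, 17, 18, 20, 21, 21, 22]
s3→1 e5→0 s6→1 e7→0 s11→1 s13→2 e14→1 s14→2 s14→3  — peak 3.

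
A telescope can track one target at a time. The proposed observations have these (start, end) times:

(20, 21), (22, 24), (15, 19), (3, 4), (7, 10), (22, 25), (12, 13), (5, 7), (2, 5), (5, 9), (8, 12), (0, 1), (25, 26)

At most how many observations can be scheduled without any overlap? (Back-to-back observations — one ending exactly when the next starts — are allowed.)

Sorted by end: (0,1)  (3,4)  (2,5)  (5,7)  (5,9)  (7,10)  (8,12)  (12,13)  (15,19)  (20,21)  (22,24)  (22,25)  (25,26)
take (0,1); take (3,4); skip (2,5); take (5,7); skip (5,9); take (7,10); take (12,13); take (15,19); take (20,21); take (22,24); skip (22,25); take (25,26).
Selected 9 observations.

9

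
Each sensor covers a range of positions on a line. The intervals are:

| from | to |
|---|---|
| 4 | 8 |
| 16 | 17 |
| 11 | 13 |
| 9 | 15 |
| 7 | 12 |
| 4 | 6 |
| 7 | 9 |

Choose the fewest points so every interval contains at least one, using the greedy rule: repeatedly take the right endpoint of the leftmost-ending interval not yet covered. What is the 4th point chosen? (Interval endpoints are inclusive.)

Sort by right endpoint; whenever an interval is uncovered, place a point at its right end.
Sorted: [4,6] [4,8] [7,9] [7,12] [11,13] [9,15] [16,17]
{[4,6],[4,8]} hit by 6; {[7,9],[7,12]} hit by 9; {[11,13],[9,15]} hit by 13; {[16,17]} hit by 17.
Points: 6, 9, 13, 17 (4 total).

17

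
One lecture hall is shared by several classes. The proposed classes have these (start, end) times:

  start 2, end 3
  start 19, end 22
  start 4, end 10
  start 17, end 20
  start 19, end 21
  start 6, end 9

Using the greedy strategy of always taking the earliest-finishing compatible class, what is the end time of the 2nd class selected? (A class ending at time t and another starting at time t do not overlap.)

9

Greedy by earliest finish: after sorting by end time, pick each interval compatible with the last pick.
Sorted by end: (2,3)  (6,9)  (4,10)  (17,20)  (19,21)  (19,22)
take (2,3); take (6,9); take (17,20).
Selected: (2,3) (6,9) (17,20)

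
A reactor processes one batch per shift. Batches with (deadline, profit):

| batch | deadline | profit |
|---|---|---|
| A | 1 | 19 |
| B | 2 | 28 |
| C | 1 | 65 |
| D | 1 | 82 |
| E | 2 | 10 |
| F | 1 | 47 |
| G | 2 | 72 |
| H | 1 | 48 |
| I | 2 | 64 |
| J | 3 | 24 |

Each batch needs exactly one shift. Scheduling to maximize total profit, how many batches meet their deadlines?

3

Take jobs in profit order; each goes to the latest open slot no later than its deadline.
Profit order: D=82 G=72 C=65 I=64 H=48 F=47 B=28 J=24 A=19 E=10
Assign: D→slot 1, G→slot 2, C skipped, I skipped, H skipped, F skipped, B skipped, J→slot 3, A skipped, E skipped.
Slots: [1:D] [2:G] [3:J]
3 of 10 scheduled.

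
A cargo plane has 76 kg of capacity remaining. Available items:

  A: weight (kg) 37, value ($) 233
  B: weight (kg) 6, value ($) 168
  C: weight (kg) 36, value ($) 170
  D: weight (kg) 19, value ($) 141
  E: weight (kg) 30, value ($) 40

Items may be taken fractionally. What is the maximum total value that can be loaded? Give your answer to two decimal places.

608.11

Greedy by value/weight ratio, highest first.
Ratios (sorted): B 28.00, D 7.42, A 6.30, C 4.72, E 1.33
take B (6 @ 168); take D (19 @ 141); take A (37 @ 233); take 14/36 of C → 66.11. Capacity used 76/76.
Total value = 608.11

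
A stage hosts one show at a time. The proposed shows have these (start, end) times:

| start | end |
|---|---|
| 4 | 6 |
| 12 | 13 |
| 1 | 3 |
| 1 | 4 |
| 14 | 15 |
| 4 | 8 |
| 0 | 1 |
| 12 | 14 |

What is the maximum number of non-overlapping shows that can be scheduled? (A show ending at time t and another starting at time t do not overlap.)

Sort by end time and greedily take each interval whose start is ≥ the last chosen end.
By end time: (0,1), (1,3), (1,4), (4,6), (4,8), (12,13), (12,14), (14,15).
Pick (0,1); next start ≥ 1 → (1,3); next start ≥ 3 → (4,6); next start ≥ 6 → (12,13); next start ≥ 13 → (14,15).
Selected 5 shows.

5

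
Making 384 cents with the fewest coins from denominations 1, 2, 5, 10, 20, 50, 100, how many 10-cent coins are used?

Use the largest denomination that fits, subtract, and repeat.
384 = 3×100 + 1×50 + 1×20 + 1×10 + 2×2
Count of 10: 1

1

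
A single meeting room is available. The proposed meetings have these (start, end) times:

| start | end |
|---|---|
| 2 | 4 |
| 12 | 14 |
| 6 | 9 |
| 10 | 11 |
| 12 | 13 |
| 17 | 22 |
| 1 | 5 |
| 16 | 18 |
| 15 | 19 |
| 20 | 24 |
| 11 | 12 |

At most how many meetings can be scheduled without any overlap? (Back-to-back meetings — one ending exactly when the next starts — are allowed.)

7

Sort by end time and greedily take each interval whose start is ≥ the last chosen end.
Sorted by end: (2,4)  (1,5)  (6,9)  (10,11)  (11,12)  (12,13)  (12,14)  (16,18)  (15,19)  (17,22)  (20,24)
take (2,4); take (6,9); take (10,11); take (11,12); take (12,13); skip (12,14); take (16,18); skip (15,19); take (20,24).
Selected 7 meetings.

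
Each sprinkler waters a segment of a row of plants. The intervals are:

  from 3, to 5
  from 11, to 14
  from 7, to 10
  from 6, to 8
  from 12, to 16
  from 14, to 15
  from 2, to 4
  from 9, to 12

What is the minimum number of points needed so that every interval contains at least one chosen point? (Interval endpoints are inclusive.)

4

Process intervals by earliest right end; each time one isn't hit yet, stab at its right endpoint.
By right end: [2,4]  [3,5]  [6,8]  [7,10]  [9,12]  [11,14]  [14,15]  [12,16]
[2,4] uncovered → point at 4; [6,8] uncovered → point at 8; [9,12] uncovered → point at 12; [14,15] uncovered → point at 15.
Points: 4, 8, 12, 15 (4 total).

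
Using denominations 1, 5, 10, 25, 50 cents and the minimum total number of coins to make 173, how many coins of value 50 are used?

3

Greedy: take as many of the largest coin as possible, then repeat with the remainder.
173 − 3×50→23 − 2×10→3 − 3×1→0
Count of 50: 3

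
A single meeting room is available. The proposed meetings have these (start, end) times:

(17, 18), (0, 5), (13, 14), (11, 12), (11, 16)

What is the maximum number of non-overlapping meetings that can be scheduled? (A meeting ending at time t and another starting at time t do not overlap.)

Order by finish time; keep every interval that doesn't clash with the previous kept one.
By end time: (0,5), (11,12), (13,14), (11,16), (17,18).
Pick (0,5); next start ≥ 5 → (11,12); next start ≥ 12 → (13,14); next start ≥ 14 → (17,18).
Selected 4 meetings.

4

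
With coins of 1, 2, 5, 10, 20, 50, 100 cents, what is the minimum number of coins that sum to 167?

5

167 = 1×100 + 1×50 + 1×10 + 1×5 + 1×2
Total coins = 1 + 1 + 1 + 1 + 1 = 5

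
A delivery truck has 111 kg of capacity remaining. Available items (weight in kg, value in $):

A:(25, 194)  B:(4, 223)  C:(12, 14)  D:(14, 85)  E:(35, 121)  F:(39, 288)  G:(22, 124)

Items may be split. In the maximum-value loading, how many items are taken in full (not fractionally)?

5

Order: B (223/4=55.75) > A (194/25=7.76) > F (288/39=7.38) > D (85/14=6.07) > G (124/22=5.64) > E (121/35=3.46) > C (14/12=1.17)
Fill: take B (4 @ 223) → take A (25 @ 194) → take F (39 @ 288) → take D (14 @ 85) → take G (22 @ 124) → take 7/35 of E → 24.20; 111/111 used.
5 item(s) taken whole; one partial (take 7/35 of E).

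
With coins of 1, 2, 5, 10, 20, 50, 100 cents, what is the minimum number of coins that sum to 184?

6

184 − 1×100→84 − 1×50→34 − 1×20→14 − 1×10→4 − 2×2→0
Total coins = 1 + 1 + 1 + 1 + 2 = 6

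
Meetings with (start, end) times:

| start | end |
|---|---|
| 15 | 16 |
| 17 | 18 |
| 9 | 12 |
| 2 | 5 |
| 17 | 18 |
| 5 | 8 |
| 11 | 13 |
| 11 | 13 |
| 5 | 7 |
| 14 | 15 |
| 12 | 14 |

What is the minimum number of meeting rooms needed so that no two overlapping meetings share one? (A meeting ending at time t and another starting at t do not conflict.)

3

The answer is the maximum number of intervals overlapping at any instant.
Events (time:±→running): 2:+→1 5:-→0 5:+→1 5:+→2 7:-→1 8:-→0 9:+→1 11:+→2 11:+→3 … peak 3.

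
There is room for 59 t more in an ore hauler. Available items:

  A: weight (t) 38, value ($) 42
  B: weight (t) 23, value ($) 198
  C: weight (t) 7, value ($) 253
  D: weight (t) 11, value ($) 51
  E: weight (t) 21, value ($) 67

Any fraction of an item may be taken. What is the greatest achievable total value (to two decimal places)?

Greedy by value/weight ratio, highest first.
Ratios (sorted): C 36.14, B 8.61, D 4.64, E 3.19, A 1.11
take C (7 @ 253); take B (23 @ 198); take D (11 @ 51); take 18/21 of E → 57.43. Capacity used 59/59.
Total value = 559.43

559.43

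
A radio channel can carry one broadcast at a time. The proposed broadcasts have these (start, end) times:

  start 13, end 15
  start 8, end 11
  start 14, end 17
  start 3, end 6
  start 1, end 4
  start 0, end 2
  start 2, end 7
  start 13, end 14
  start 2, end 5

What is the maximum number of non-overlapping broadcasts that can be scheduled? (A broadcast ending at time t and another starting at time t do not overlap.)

Greedy by earliest finish: after sorting by end time, pick each interval compatible with the last pick.
Sorted by end: (0,2)  (1,4)  (2,5)  (3,6)  (2,7)  (8,11)  (13,14)  (13,15)  (14,17)
take (0,2); take (2,5); skip (2,7); take (8,11); take (13,14); skip (13,15); take (14,17).
Selected 5 broadcasts.

5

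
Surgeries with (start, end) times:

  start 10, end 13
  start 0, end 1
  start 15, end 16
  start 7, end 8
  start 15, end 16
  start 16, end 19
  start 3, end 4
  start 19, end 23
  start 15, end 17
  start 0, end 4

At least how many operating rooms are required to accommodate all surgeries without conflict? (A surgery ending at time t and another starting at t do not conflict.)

Count concurrent intervals with a sweep; the peak is the room count.
starts: [0, 0, 3, 7, 10, 15, 15, 15, 16, 19]
ends:   [1, 4, 4, 8, 13, 16, 16, 17, 19, 23]
s0→1 s0→2 e1→1 s3→2 e4→1 e4→0 s7→1 e8→0 s10→1 e13→0 s15→1 s15→2 s15→3  — peak 3.

3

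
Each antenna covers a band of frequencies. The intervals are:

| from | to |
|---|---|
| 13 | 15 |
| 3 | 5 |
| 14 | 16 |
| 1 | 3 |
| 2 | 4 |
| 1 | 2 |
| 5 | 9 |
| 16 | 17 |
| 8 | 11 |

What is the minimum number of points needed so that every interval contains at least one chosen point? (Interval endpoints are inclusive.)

By right end: [1,2]  [1,3]  [2,4]  [3,5]  [5,9]  [8,11]  [13,15]  [14,16]  [16,17]
[1,2] uncovered → point at 2; [3,5] uncovered → point at 5; [8,11] uncovered → point at 11; [13,15] uncovered → point at 15; [16,17] uncovered → point at 17.
Points: 2, 5, 11, 15, 17 (5 total).

5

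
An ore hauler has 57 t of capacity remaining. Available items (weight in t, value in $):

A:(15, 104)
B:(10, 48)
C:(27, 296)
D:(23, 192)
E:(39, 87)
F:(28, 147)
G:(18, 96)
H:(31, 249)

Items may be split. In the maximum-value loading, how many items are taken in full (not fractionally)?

Sort by value per unit weight and fill in that order.
Order: C (296/27=10.96) > D (192/23=8.35) > H (249/31=8.03) > A (104/15=6.93) > G (96/18=5.33) > F (147/28=5.25) > B (48/10=4.80) > E (87/39=2.23)
Fill: take C (27 @ 296) → take D (23 @ 192) → take 7/31 of H → 56.23; 57/57 used.
2 item(s) taken whole; one partial (take 7/31 of H).

2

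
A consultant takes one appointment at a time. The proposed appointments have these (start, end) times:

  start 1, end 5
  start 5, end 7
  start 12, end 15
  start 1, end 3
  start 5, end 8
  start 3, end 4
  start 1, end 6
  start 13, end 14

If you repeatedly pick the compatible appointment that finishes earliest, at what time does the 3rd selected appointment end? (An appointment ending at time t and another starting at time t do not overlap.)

By end time: (1,3), (3,4), (1,5), (1,6), (5,7), (5,8), (13,14), (12,15).
Pick (1,3); next start ≥ 3 → (3,4); next start ≥ 4 → (5,7); next start ≥ 7 → (13,14).
Selected: (1,3) (3,4) (5,7) (13,14)

7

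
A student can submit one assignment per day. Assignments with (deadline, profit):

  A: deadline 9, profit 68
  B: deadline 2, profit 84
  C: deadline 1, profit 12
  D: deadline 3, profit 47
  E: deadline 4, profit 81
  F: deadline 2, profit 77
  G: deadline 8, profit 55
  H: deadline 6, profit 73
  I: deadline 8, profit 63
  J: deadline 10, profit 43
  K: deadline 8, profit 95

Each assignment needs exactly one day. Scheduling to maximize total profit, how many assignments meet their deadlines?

10

Profit order: K=95 B=84 E=81 F=77 H=73 A=68 I=63 G=55 D=47 J=43 C=12
Assign: K→slot 8, B→slot 2, E→slot 4, F→slot 1, H→slot 6, A→slot 9, I→slot 7, G→slot 5, D→slot 3, J→slot 10, C skipped.
Slots: [1:F] [2:B] [3:D] [4:E] [5:G] [6:H] [7:I] [8:K] [9:A] [10:J]
10 of 11 scheduled.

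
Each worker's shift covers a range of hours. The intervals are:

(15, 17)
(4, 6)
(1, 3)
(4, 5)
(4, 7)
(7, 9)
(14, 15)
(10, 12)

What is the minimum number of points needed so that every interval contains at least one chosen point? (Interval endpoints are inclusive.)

5

Process intervals by earliest right end; each time one isn't hit yet, stab at its right endpoint.
Sorted: [1,3] [4,5] [4,6] [4,7] [7,9] [10,12] [14,15] [15,17]
{[1,3]} hit by 3; {[4,5],[4,6],[4,7]} hit by 5; {[7,9]} hit by 9; {[10,12]} hit by 12; {[14,15],[15,17]} hit by 15.
Points: 3, 5, 9, 12, 15 (5 total).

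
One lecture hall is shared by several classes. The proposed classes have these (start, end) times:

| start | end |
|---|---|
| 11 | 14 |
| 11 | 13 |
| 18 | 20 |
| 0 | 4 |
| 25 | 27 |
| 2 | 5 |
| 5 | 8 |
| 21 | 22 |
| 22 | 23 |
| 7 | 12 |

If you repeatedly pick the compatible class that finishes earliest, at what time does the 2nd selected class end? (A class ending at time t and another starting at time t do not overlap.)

8

By end time: (0,4), (2,5), (5,8), (7,12), (11,13), (11,14), (18,20), (21,22), (22,23), (25,27).
Pick (0,4); next start ≥ 4 → (5,8); next start ≥ 8 → (11,13); next start ≥ 13 → (18,20); next start ≥ 20 → (21,22); next start ≥ 22 → (22,23); next start ≥ 23 → (25,27).
Selected: (0,4) (5,8) (11,13) (18,20) (21,22) (22,23) (25,27)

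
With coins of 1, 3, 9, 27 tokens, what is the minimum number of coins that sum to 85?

Use the largest denomination that fits, subtract, and repeat.
85 = 3×27 + 1×3 + 1×1
Total coins = 3 + 1 + 1 = 5

5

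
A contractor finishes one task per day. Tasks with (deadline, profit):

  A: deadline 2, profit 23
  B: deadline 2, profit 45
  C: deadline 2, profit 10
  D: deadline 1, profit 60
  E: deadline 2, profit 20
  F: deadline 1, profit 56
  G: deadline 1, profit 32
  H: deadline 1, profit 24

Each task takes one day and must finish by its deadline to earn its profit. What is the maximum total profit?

Sort by profit descending; place each in the latest free slot ≤ its deadline.
Profit order: D=60 F=56 B=45 G=32 H=24 A=23 E=20 C=10
Assign: D→slot 1, F skipped, B→slot 2, G skipped, H skipped, A skipped, E skipped, C skipped.
Slots: [1:D] [2:B]
Profit = 60 + 45 = 105

105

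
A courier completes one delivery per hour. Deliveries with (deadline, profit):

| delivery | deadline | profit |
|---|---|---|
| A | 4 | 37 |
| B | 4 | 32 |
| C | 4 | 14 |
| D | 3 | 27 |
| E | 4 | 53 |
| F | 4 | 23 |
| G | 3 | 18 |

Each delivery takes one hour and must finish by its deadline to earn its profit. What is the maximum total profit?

149

Profit order: E=53 A=37 B=32 D=27 F=23 G=18 C=14
Assign: E→slot 4, A→slot 3, B→slot 2, D→slot 1, F skipped, G skipped, C skipped.
Slots: [1:D] [2:B] [3:A] [4:E]
Profit = 27 + 32 + 37 + 53 = 149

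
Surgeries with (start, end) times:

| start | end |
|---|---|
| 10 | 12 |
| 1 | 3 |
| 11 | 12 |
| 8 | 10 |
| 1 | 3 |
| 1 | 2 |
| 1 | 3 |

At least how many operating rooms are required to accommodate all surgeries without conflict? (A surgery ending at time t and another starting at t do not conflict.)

4

Count concurrent intervals with a sweep; the peak is the room count.
Events (time:±→running): 1:+→1 1:+→2 1:+→3 1:+→4 … peak 4.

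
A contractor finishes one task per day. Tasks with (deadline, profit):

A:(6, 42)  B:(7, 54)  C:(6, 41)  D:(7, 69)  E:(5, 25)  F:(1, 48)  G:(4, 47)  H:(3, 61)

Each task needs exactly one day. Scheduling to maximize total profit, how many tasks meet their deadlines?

7

Take jobs in profit order; each goes to the latest open slot no later than its deadline.
By profit: D(d7,69), H(d3,61), B(d7,54), F(d1,48), G(d4,47), A(d6,42), C(d6,41), E(d5,25)
D→slot 7; H→slot 3; B→slot 6; F→slot 1; G→slot 4; A→slot 5; C→slot 2; E skipped.
7 of 8 scheduled.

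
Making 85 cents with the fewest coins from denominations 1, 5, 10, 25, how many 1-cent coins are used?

Greedy: take as many of the largest coin as possible, then repeat with the remainder.
85 = 3×25 + 1×10
Count of 1: 0

0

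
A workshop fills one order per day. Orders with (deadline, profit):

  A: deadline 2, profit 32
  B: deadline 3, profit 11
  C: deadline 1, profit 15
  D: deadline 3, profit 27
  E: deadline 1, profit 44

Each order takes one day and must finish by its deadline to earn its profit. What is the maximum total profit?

By profit: E(d1,44), A(d2,32), D(d3,27), C(d1,15), B(d3,11)
E→slot 1; A→slot 2; D→slot 3; C skipped; B skipped.
Profit = 44 + 32 + 27 = 103

103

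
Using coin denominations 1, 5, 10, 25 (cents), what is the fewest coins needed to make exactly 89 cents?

89 − 3×25→14 − 1×10→4 − 4×1→0
Total coins = 3 + 1 + 4 = 8

8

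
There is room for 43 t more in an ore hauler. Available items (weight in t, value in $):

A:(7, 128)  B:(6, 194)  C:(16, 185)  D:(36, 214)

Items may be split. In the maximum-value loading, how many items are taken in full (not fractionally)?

3

Greedy by value/weight ratio, highest first.
Order: B (194/6=32.33) > A (128/7=18.29) > C (185/16=11.56) > D (214/36=5.94)
Fill: take B (6 @ 194) → take A (7 @ 128) → take C (16 @ 185) → take 14/36 of D → 83.22; 43/43 used.
3 item(s) taken whole; one partial (take 14/36 of D).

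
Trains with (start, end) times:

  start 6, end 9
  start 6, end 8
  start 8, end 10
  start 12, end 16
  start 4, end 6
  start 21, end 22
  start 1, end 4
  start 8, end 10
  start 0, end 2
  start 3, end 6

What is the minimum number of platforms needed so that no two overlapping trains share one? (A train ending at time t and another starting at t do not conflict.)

starts: [0, 1, 3, 4, 6, 6, 8, 8, 12, 21]
ends:   [2, 4, 6, 6, 8, 9, 10, 10, 16, 22]
s0→1 s1→2 e2→1 s3→2 e4→1 s4→2 e6→1 e6→0 s6→1 s6→2 e8→1 s8→2 s8→3  — peak 3.

3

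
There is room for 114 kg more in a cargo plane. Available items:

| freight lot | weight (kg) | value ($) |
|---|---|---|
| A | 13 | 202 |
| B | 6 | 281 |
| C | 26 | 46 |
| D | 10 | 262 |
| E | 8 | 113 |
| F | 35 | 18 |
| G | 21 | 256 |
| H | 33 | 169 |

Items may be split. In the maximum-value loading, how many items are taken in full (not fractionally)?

Greedy by value/weight ratio, highest first.
Ratios (sorted): B 46.83, D 26.20, A 15.54, E 14.12, G 12.19, H 5.12, C 1.77, F 0.51
take B (6 @ 281); take D (10 @ 262); take A (13 @ 202); take E (8 @ 113); take G (21 @ 256); take H (33 @ 169); take 23/26 of C → 40.69. Capacity used 114/114.
6 item(s) taken whole; one partial (take 23/26 of C).

6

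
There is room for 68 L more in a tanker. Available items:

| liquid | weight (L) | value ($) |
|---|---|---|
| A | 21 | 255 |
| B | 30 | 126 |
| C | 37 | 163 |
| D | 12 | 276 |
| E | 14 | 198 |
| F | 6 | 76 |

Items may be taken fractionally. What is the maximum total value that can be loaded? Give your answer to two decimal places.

871.08

Sort by value per unit weight and fill in that order.
Ratios (sorted): D 23.00, E 14.14, F 12.67, A 12.14, C 4.41, B 4.20
take D (12 @ 276); take E (14 @ 198); take F (6 @ 76); take A (21 @ 255); take 15/37 of C → 66.08. Capacity used 68/68.
Total value = 871.08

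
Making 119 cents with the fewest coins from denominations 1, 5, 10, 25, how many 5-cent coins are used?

1

Greedy: take as many of the largest coin as possible, then repeat with the remainder.
119 = 4×25 + 1×10 + 1×5 + 4×1
Count of 5: 1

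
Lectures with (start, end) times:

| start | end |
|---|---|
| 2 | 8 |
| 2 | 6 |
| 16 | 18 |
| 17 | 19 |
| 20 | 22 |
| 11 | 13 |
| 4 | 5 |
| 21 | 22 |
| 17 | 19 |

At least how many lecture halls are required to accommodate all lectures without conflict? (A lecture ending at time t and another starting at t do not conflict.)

3

Count concurrent intervals with a sweep; the peak is the room count.
starts: [2, 2, 4, 11, 16, 17, 17, 20, 21]
ends:   [5, 6, 8, 13, 18, 19, 19, 22, 22]
s2→1 s2→2 s4→3  — peak 3.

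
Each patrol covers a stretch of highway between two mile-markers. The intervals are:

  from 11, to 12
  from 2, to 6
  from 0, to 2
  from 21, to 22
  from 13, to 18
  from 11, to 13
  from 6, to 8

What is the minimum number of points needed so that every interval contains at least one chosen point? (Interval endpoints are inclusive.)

5

Process intervals by earliest right end; each time one isn't hit yet, stab at its right endpoint.
Sorted: [0,2] [2,6] [6,8] [11,12] [11,13] [13,18] [21,22]
{[0,2],[2,6]} hit by 2; {[6,8]} hit by 8; {[11,12],[11,13]} hit by 12; {[13,18]} hit by 18; {[21,22]} hit by 22.
Points: 2, 8, 12, 18, 22 (5 total).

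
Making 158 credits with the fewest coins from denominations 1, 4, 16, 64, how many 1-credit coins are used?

2

Greedy: take as many of the largest coin as possible, then repeat with the remainder.
158 − 2×64→30 − 1×16→14 − 3×4→2 − 2×1→0
Count of 1: 2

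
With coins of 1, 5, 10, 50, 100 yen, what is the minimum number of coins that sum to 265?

Greedy: take as many of the largest coin as possible, then repeat with the remainder.
265 = 2×100 + 1×50 + 1×10 + 1×5
Total coins = 2 + 1 + 1 + 1 = 5

5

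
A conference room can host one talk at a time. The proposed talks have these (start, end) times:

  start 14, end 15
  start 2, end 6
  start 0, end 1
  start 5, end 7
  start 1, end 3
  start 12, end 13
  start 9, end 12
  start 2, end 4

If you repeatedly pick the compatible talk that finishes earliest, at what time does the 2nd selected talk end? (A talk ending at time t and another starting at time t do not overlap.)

3

Order by finish time; keep every interval that doesn't clash with the previous kept one.
By end time: (0,1), (1,3), (2,4), (2,6), (5,7), (9,12), (12,13), (14,15).
Pick (0,1); next start ≥ 1 → (1,3); next start ≥ 3 → (5,7); next start ≥ 7 → (9,12); next start ≥ 12 → (12,13); next start ≥ 13 → (14,15).
Selected: (0,1) (1,3) (5,7) (9,12) (12,13) (14,15)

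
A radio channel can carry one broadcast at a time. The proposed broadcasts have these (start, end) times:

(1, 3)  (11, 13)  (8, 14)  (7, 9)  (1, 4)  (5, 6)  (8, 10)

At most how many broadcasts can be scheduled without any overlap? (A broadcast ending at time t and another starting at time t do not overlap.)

Sort by end time and greedily take each interval whose start is ≥ the last chosen end.
Sorted by end: (1,3)  (1,4)  (5,6)  (7,9)  (8,10)  (11,13)  (8,14)
take (1,3); take (5,6); take (7,9); take (11,13).
Selected 4 broadcasts.

4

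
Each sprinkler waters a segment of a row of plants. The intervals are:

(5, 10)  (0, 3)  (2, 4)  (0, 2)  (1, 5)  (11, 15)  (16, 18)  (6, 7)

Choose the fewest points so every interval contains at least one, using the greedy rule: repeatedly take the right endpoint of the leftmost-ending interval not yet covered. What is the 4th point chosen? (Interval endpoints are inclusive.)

Sort by right endpoint; whenever an interval is uncovered, place a point at its right end.
Sorted: [0,2] [0,3] [2,4] [1,5] [6,7] [5,10] [11,15] [16,18]
{[0,2],[0,3],[2,4],[1,5]} hit by 2; {[6,7],[5,10]} hit by 7; {[11,15]} hit by 15; {[16,18]} hit by 18.
Points: 2, 7, 15, 18 (4 total).

18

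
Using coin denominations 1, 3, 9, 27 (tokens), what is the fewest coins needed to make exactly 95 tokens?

7

Greedy: take as many of the largest coin as possible, then repeat with the remainder.
95 − 3×27→14 − 1×9→5 − 1×3→2 − 2×1→0
Total coins = 3 + 1 + 1 + 2 = 7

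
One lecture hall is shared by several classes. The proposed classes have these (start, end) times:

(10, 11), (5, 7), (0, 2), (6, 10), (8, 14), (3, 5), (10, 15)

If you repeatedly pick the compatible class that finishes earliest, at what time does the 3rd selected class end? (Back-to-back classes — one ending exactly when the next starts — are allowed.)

By end time: (0,2), (3,5), (5,7), (6,10), (10,11), (8,14), (10,15).
Pick (0,2); next start ≥ 2 → (3,5); next start ≥ 5 → (5,7); next start ≥ 7 → (10,11).
Selected: (0,2) (3,5) (5,7) (10,11)

7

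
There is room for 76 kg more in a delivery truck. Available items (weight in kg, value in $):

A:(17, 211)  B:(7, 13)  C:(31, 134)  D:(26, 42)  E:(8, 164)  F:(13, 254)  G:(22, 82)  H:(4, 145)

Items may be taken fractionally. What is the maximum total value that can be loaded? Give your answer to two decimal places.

919.18

Sort by value per unit weight and fill in that order.
Ratios (sorted): H 36.25, E 20.50, F 19.54, A 12.41, C 4.32, G 3.73, B 1.86, D 1.62
take H (4 @ 145); take E (8 @ 164); take F (13 @ 254); take A (17 @ 211); take C (31 @ 134); take 3/22 of G → 11.18. Capacity used 76/76.
Total value = 919.18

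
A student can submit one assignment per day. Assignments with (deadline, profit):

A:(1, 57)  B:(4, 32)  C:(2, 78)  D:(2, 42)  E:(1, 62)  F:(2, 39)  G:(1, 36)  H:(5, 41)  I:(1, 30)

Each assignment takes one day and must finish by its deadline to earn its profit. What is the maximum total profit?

213

Sort by profit descending; place each in the latest free slot ≤ its deadline.
By profit: C(d2,78), E(d1,62), A(d1,57), D(d2,42), H(d5,41), F(d2,39), G(d1,36), B(d4,32), I(d1,30)
C→slot 2; E→slot 1; A skipped; D skipped; H→slot 5; F skipped; G skipped; B→slot 4; I skipped.
Profit = 62 + 78 + 32 + 41 = 213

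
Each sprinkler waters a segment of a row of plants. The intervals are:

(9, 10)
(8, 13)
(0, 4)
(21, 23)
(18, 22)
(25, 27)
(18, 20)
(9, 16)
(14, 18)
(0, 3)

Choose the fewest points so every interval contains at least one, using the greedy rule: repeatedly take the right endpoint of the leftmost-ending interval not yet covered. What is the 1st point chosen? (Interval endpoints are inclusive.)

3

Process intervals by earliest right end; each time one isn't hit yet, stab at its right endpoint.
By right end: [0,3]  [0,4]  [9,10]  [8,13]  [9,16]  [14,18]  [18,20]  [18,22]  [21,23]  [25,27]
[0,3] uncovered → point at 3; [9,10] uncovered → point at 10; [14,18] uncovered → point at 18; [21,23] uncovered → point at 23; [25,27] uncovered → point at 27.
Points: 3, 10, 18, 23, 27 (5 total).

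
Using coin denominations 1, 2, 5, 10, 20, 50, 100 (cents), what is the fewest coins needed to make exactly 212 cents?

4

212 = 2×100 + 1×10 + 1×2
Total coins = 2 + 1 + 1 = 4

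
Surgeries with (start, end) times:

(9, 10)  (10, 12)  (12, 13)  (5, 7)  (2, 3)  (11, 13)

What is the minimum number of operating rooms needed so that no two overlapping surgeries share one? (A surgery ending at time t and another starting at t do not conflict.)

2

Count concurrent intervals with a sweep; the peak is the room count.
Events (time:±→running): 2:+→1 3:-→0 5:+→1 7:-→0 9:+→1 10:-→0 10:+→1 11:+→2 … peak 2.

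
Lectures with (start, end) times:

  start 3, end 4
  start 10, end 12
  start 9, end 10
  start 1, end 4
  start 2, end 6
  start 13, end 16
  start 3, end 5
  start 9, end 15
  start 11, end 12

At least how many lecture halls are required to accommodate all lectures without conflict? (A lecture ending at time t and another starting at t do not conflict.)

Count concurrent intervals with a sweep; the peak is the room count.
Events (time:±→running): 1:+→1 2:+→2 3:+→3 3:+→4 … peak 4.

4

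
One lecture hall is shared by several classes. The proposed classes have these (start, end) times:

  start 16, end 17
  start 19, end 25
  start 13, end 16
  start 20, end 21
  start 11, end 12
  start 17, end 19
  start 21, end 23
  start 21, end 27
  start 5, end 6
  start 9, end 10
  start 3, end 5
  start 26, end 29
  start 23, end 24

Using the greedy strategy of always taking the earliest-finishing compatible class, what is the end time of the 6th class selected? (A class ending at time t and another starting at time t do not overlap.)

Greedy by earliest finish: after sorting by end time, pick each interval compatible with the last pick.
By end time: (3,5), (5,6), (9,10), (11,12), (13,16), (16,17), (17,19), (20,21), (21,23), (23,24), (19,25), (21,27), (26,29).
Pick (3,5); next start ≥ 5 → (5,6); next start ≥ 6 → (9,10); next start ≥ 10 → (11,12); next start ≥ 12 → (13,16); next start ≥ 16 → (16,17); next start ≥ 17 → (17,19); next start ≥ 19 → (20,21); next start ≥ 21 → (21,23); next start ≥ 23 → (23,24); next start ≥ 24 → (26,29).
Selected: (3,5) (5,6) (9,10) (11,12) (13,16) (16,17) (17,19) (20,21) (21,23) (23,24) (26,29)

17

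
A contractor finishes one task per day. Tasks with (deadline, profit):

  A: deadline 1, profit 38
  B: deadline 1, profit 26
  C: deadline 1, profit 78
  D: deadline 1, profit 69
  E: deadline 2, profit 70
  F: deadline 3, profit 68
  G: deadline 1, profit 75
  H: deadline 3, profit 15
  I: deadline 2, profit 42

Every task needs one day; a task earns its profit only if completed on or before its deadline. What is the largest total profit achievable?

Sort by profit descending; place each in the latest free slot ≤ its deadline.
By profit: C(d1,78), G(d1,75), E(d2,70), D(d1,69), F(d3,68), I(d2,42), A(d1,38), B(d1,26), H(d3,15)
C→slot 1; G skipped; E→slot 2; D skipped; F→slot 3; I skipped; A skipped; B skipped; H skipped.
Profit = 78 + 70 + 68 = 216

216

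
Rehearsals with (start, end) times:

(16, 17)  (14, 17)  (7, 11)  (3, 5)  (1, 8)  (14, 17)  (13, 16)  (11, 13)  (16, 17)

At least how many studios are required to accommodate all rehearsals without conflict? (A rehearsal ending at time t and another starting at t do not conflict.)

Count concurrent intervals with a sweep; the peak is the room count.
starts: [1, 3, 7, 11, 13, 14, 14, 16, 16]
ends:   [5, 8, 11, 13, 16, 17, 17, 17, 17]
s1→1 s3→2 e5→1 s7→2 e8→1 e11→0 s11→1 e13→0 s13→1 s14→2 s14→3 e16→2 s16→3 s16→4  — peak 4.

4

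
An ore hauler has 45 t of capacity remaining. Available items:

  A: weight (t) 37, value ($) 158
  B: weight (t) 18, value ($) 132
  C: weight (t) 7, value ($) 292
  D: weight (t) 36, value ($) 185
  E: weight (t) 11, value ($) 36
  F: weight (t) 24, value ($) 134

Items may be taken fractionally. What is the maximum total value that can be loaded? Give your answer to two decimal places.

535.67

Greedy by value/weight ratio, highest first.
Order: C (292/7=41.71) > B (132/18=7.33) > F (134/24=5.58) > D (185/36=5.14) > A (158/37=4.27) > E (36/11=3.27)
Fill: take C (7 @ 292) → take B (18 @ 132) → take 20/24 of F → 111.67; 45/45 used.
Total value = 535.67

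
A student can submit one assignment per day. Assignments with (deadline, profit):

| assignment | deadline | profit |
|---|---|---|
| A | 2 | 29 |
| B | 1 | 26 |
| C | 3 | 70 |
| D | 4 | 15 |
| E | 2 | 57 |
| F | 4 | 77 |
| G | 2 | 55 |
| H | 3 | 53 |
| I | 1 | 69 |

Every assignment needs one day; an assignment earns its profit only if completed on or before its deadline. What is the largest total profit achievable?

Take jobs in profit order; each goes to the latest open slot no later than its deadline.
By profit: F(d4,77), C(d3,70), I(d1,69), E(d2,57), G(d2,55), H(d3,53), A(d2,29), B(d1,26), D(d4,15)
F→slot 4; C→slot 3; I→slot 1; E→slot 2; G skipped; H skipped; A skipped; B skipped; D skipped.
Profit = 69 + 57 + 70 + 77 = 273

273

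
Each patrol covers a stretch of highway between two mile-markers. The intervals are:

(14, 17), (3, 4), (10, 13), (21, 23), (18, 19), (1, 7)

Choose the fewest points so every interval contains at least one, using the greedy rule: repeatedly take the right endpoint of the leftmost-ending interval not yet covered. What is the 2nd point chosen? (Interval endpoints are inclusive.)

Sort by right endpoint; whenever an interval is uncovered, place a point at its right end.
By right end: [3,4]  [1,7]  [10,13]  [14,17]  [18,19]  [21,23]
[3,4] uncovered → point at 4; [10,13] uncovered → point at 13; [14,17] uncovered → point at 17; [18,19] uncovered → point at 19; [21,23] uncovered → point at 23.
Points: 4, 13, 17, 19, 23 (5 total).

13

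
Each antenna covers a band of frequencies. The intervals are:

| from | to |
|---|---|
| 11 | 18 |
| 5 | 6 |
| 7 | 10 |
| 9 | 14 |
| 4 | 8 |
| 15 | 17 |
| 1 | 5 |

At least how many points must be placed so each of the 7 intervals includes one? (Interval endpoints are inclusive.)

Sort by right endpoint; whenever an interval is uncovered, place a point at its right end.
By right end: [1,5]  [5,6]  [4,8]  [7,10]  [9,14]  [15,17]  [11,18]
[1,5] uncovered → point at 5; [7,10] uncovered → point at 10; [15,17] uncovered → point at 17.
Points: 5, 10, 17 (3 total).

3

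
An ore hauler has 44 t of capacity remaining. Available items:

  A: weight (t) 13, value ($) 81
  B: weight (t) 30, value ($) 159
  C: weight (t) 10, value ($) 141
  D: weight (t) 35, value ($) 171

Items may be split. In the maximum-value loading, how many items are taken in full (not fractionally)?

Sort by value per unit weight and fill in that order.
Order: C (141/10=14.10) > A (81/13=6.23) > B (159/30=5.30) > D (171/35=4.89)
Fill: take C (10 @ 141) → take A (13 @ 81) → take 21/30 of B → 111.30; 44/44 used.
2 item(s) taken whole; one partial (take 21/30 of B).

2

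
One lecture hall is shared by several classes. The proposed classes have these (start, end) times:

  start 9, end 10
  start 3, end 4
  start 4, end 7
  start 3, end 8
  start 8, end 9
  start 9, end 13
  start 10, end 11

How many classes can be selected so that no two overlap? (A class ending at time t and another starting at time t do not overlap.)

Greedy by earliest finish: after sorting by end time, pick each interval compatible with the last pick.
By end time: (3,4), (4,7), (3,8), (8,9), (9,10), (10,11), (9,13).
Pick (3,4); next start ≥ 4 → (4,7); next start ≥ 7 → (8,9); next start ≥ 9 → (9,10); next start ≥ 10 → (10,11).
Selected 5 classes.

5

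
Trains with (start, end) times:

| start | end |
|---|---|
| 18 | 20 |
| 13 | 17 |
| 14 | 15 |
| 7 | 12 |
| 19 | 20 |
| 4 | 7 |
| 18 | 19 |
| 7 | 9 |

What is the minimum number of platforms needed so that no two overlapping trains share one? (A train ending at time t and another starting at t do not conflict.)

2

starts: [4, 7, 7, 13, 14, 18, 18, 19]
ends:   [7, 9, 12, 15, 17, 19, 20, 20]
s4→1 e7→0 s7→1 s7→2  — peak 2.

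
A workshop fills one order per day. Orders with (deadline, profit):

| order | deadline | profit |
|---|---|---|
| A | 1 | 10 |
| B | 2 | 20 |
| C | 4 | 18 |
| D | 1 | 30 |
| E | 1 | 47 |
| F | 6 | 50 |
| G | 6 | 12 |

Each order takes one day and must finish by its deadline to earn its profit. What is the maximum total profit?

Sort by profit descending; place each in the latest free slot ≤ its deadline.
Profit order: F=50 E=47 D=30 B=20 C=18 G=12 A=10
Assign: F→slot 6, E→slot 1, D skipped, B→slot 2, C→slot 4, G→slot 5, A skipped.
Slots: [1:E] [2:B] [4:C] [5:G] [6:F]
Profit = 47 + 20 + 18 + 12 + 50 = 147

147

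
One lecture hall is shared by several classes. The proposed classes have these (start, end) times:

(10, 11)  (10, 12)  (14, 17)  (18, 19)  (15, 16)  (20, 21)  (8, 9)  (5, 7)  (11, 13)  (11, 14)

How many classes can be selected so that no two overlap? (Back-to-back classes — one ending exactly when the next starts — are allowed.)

7

Sorted by end: (5,7)  (8,9)  (10,11)  (10,12)  (11,13)  (11,14)  (15,16)  (14,17)  (18,19)  (20,21)
take (5,7); take (8,9); take (10,11); skip (10,12); take (11,13); take (15,16); take (18,19); take (20,21).
Selected 7 classes.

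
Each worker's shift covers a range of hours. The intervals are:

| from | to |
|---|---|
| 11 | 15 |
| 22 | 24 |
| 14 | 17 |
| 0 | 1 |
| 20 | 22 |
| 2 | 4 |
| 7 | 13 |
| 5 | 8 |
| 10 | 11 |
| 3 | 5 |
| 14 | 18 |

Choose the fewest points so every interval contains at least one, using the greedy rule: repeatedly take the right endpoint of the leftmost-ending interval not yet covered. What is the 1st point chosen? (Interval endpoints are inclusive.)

Sorted: [0,1] [2,4] [3,5] [5,8] [10,11] [7,13] [11,15] [14,17] [14,18] [20,22] [22,24]
{[0,1]} hit by 1; {[2,4],[3,5]} hit by 4; {[5,8]} hit by 8; {[10,11],[7,13],[11,15]} hit by 11; {[14,17],[14,18]} hit by 17; {[20,22],[22,24]} hit by 22.
Points: 1, 4, 8, 11, 17, 22 (6 total).

1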